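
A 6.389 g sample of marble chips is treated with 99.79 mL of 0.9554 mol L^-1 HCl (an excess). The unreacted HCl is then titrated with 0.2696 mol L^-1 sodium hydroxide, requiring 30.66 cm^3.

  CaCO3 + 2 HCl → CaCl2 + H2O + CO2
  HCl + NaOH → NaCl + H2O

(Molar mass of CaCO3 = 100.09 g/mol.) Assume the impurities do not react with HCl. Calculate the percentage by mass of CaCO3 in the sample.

68.20 %

n(HCl) added = 0.09979 × 0.9554 = 0.09534 mol
n(NaOH) used in back-titration = 0.03066 × 0.2696 = 8.266 × 10^-3 mol
n(HCl) left over = 8.266 × 10^-3 mol (1:1 ratio)
n(HCl) consumed by analyte = 0.09534 − 8.266 × 10^-3 = 0.08707 mol
From the 1:2 ratio, n(CaCO3) = 1/2 × 0.08707 = 0.04354 mol
mass of CaCO3 = 0.04354 × 100.09 = 4.358 g
% CaCO3 = 4.358 / 6.389 × 100 = 68.20 %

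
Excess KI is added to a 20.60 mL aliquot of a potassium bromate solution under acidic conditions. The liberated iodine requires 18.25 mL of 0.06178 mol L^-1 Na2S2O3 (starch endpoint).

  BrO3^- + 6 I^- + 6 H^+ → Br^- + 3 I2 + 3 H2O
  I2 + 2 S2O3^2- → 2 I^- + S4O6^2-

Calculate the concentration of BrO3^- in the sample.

0.009122 mol/L

n(S2O3^2-) = 0.01825 × 0.06178 = 1.127 × 10^-3 mol
n(I2) = n(S2O3^2-)/2 = 5.637 × 10^-4 mol
From the 1:3 ratio, n(BrO3^-) in the aliquot = 1/3 × 5.637 × 10^-4 = 1.879 × 10^-4 mol
[BrO3^-] = 1.879 × 10^-4 / 0.02060 = 0.009122 mol/L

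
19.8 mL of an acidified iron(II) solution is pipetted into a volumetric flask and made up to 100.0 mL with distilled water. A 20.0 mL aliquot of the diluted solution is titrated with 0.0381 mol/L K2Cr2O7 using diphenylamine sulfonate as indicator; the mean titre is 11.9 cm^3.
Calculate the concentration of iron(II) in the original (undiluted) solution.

0.687 mol/L

Cr2O7^2- + 6 Fe^2+ + 14 H^+ → 2 Cr^3+ + 6 Fe^3+ + 7 H2O
n(K2Cr2O7) = 0.0119 × 0.0381 = 4.53 × 10^-4 mol
From the 6:1 ratio, n(Fe2+) in the aliquot = 6/1 × 4.53 × 10^-4 = 2.72 × 10^-3 mol
[Fe2+]_dilute = 2.72 × 10^-3 / 0.0200 = 0.136 mol/L
Dilution factor = 100.0 / 19.8 = 5.051
[Fe2+]_stock = 0.136 × 5.051 = 0.687 mol/L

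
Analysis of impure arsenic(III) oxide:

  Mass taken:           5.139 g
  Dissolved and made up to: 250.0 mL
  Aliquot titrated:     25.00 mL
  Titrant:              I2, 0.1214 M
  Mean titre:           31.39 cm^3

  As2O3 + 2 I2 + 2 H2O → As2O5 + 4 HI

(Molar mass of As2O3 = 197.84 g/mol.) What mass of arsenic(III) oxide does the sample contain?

n(I2) per titration = 0.03139 × 0.1214 = 3.811 × 10^-3 mol
From the 1:2 ratio, n(As2O3) in each aliquot = 1/2 × 3.811 × 10^-3 = 1.905 × 10^-3 mol
n(As2O3) in the whole flask = 1.905 × 10^-3 × 250.0/25.00 = 0.01905 mol
mass of As2O3 = 0.01905 × 197.84 = 3.770 g

3.770 g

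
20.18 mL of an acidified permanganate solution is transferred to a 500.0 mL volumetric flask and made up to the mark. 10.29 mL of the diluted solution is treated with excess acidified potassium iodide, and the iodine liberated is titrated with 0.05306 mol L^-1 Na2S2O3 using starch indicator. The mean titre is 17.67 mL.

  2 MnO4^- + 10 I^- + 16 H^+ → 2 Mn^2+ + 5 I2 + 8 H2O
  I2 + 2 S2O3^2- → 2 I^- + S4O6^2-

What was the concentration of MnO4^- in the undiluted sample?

n(S2O3^2-) = 0.01767 × 0.05306 = 9.376 × 10^-4 mol
n(I2) = n(S2O3^2-)/2 = 4.688 × 10^-4 mol
From the 2:5 ratio, n(MnO4^-) in the aliquot = 2/5 × 4.688 × 10^-4 = 1.875 × 10^-4 mol
[MnO4^-]_dilute = 1.875 × 10^-4 / 0.01029 = 0.01822 mol/L
[MnO4^-]_original = 0.01822 × 500.0/20.18 = 0.4515 mol/L

0.4515 mol/L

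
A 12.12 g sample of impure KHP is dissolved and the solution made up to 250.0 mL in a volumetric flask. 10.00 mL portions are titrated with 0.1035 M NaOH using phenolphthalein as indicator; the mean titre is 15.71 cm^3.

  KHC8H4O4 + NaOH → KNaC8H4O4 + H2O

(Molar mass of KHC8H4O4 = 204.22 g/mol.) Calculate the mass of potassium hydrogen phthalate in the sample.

n(NaOH) per titration = 0.01571 × 0.1035 = 1.626 × 10^-3 mol
n(KHC8H4O4) in each aliquot = 1.626 × 10^-3 mol (1:1 ratio)
n(KHC8H4O4) in the whole flask = 1.626 × 10^-3 × 250.0/10.00 = 0.04065 mol
mass of KHC8H4O4 = 0.04065 × 204.22 = 8.301 g

8.301 g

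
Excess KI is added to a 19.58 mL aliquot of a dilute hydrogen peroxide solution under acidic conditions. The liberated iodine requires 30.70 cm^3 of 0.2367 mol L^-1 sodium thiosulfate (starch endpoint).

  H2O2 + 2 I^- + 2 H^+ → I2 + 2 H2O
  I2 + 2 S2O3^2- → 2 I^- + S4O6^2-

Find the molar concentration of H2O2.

n(S2O3^2-) = 0.03070 × 0.2367 = 7.267 × 10^-3 mol
n(I2) = n(S2O3^2-)/2 = 3.633 × 10^-3 mol
n(H2O2) in the aliquot = 3.633 × 10^-3 mol (1:1 ratio)
[H2O2] = 3.633 × 10^-3 / 0.01958 = 0.1856 mol/L

0.1856 mol/L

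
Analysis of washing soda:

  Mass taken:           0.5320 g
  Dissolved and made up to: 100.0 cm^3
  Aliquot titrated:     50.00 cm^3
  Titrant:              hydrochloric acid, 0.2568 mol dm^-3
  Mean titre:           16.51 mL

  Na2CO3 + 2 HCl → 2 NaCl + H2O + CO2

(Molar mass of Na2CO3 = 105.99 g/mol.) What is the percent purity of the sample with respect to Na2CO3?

84.47 %

n(HCl) per titration = 0.01651 × 0.2568 = 4.240 × 10^-3 mol
From the 1:2 ratio, n(Na2CO3) in each aliquot = 1/2 × 4.240 × 10^-3 = 2.120 × 10^-3 mol
n(Na2CO3) in the whole flask = 2.120 × 10^-3 × 100.0/50.00 = 4.240 × 10^-3 mol
mass of Na2CO3 = 4.240 × 10^-3 × 105.99 = 0.4494 g
% Na2CO3 = 0.4494 / 0.5320 × 100 = 84.47 %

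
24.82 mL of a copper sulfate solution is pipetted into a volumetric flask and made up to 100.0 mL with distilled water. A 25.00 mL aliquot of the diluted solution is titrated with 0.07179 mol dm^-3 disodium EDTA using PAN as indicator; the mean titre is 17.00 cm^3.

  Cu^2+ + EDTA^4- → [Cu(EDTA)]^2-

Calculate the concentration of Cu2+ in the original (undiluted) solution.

n(EDTA) = 0.01700 × 0.07179 = 1.220 × 10^-3 mol
n(Cu2+) in the aliquot = 1.220 × 10^-3 mol (1:1 ratio)
[Cu2+]_dilute = 1.220 × 10^-3 / 0.02500 = 0.04882 mol/L
Dilution factor = 100.0 / 24.82 = 4.029
[Cu2+]_stock = 0.04882 × 4.029 = 0.1967 mol/L

0.1967 mol/L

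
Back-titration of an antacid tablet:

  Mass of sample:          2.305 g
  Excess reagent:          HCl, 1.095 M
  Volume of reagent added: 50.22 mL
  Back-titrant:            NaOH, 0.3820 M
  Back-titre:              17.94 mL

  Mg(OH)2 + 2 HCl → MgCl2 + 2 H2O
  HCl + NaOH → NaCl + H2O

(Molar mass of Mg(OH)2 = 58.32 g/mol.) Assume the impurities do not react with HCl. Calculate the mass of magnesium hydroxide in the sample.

1.404 g

n(HCl) added = 0.05022 × 1.095 = 0.05499 mol
n(NaOH) used in back-titration = 0.01794 × 0.3820 = 6.853 × 10^-3 mol
n(HCl) left over = 6.853 × 10^-3 mol (1:1 ratio)
n(HCl) consumed by analyte = 0.05499 − 6.853 × 10^-3 = 0.04814 mol
From the 1:2 ratio, n(Mg(OH)2) = 1/2 × 0.04814 = 0.02407 mol
mass of Mg(OH)2 = 0.02407 × 58.32 = 1.404 g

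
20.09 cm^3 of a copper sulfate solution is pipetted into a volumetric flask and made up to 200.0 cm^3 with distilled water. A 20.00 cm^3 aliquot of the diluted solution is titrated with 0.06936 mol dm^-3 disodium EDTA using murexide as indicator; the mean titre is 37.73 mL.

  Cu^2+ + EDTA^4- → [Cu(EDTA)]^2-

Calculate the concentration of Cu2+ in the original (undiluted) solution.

n(EDTA) = 0.03773 × 0.06936 = 2.617 × 10^-3 mol
n(Cu2+) in the aliquot = 2.617 × 10^-3 mol (1:1 ratio)
[Cu2+]_dilute = 2.617 × 10^-3 / 0.02000 = 0.1308 mol/L
Dilution factor = 200.0 / 20.09 = 9.955
[Cu2+]_stock = 0.1308 × 9.955 = 1.303 mol/L

1.303 mol/L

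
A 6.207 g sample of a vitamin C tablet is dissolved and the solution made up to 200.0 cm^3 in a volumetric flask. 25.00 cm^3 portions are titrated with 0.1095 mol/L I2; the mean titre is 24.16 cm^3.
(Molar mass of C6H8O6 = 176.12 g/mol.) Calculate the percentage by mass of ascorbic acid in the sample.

60.05 %

C6H8O6 + I2 → C6H6O6 + 2 HI
n(I2) per titration = 0.02416 × 0.1095 = 2.646 × 10^-3 mol
n(C6H8O6) in each aliquot = 2.646 × 10^-3 mol (1:1 ratio)
n(C6H8O6) in the whole flask = 2.646 × 10^-3 × 200.0/25.00 = 0.02116 mol
mass of C6H8O6 = 0.02116 × 176.12 = 3.727 g
% C6H8O6 = 3.727 / 6.207 × 100 = 60.05 %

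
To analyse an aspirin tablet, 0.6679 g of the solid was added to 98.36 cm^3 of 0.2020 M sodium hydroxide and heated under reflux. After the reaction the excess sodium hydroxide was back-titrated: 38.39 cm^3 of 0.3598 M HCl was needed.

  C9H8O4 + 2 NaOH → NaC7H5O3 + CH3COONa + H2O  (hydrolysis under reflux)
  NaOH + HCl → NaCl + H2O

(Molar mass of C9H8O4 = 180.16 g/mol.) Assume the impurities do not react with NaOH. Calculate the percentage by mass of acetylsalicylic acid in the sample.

81.68 %

n(NaOH) added = 0.09836 × 0.2020 = 0.01987 mol
n(HCl) used in back-titration = 0.03839 × 0.3598 = 0.01381 mol
n(NaOH) left over = 0.01381 mol (1:1 ratio)
n(NaOH) consumed by analyte = 0.01987 − 0.01381 = 6.056 × 10^-3 mol
From the 1:2 ratio, n(C9H8O4) = 1/2 × 6.056 × 10^-3 = 3.028 × 10^-3 mol
mass of C9H8O4 = 3.028 × 10^-3 × 180.16 = 0.5455 g
% C9H8O4 = 0.5455 / 0.6679 × 100 = 81.68 %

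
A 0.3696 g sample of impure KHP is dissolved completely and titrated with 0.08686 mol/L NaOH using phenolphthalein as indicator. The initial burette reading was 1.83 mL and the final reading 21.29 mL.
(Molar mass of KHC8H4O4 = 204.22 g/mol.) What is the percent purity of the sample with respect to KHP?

93.40 %

KHC8H4O4 + NaOH → KNaC8H4O4 + H2O
n(NaOH) = 0.01946 L × 0.08686 mol/L = 1.690 × 10^-3 mol
n(KHC8H4O4) = 1.690 × 10^-3 mol (1:1 ratio)
mass of KHC8H4O4 = 1.690 × 10^-3 × 204.22 g/mol = 0.3452 g
% KHC8H4O4 = 0.3452 / 0.3696 × 100 = 93.40 %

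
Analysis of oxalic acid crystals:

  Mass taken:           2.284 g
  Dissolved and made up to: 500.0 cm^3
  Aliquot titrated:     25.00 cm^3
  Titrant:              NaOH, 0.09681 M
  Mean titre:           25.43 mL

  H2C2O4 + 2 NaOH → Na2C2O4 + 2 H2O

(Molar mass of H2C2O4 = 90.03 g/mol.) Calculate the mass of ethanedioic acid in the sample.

n(NaOH) per titration = 0.02543 × 0.09681 = 2.462 × 10^-3 mol
From the 1:2 ratio, n(H2C2O4) in each aliquot = 1/2 × 2.462 × 10^-3 = 1.231 × 10^-3 mol
n(H2C2O4) in the whole flask = 1.231 × 10^-3 × 500.0/25.00 = 0.02462 mol
mass of H2C2O4 = 0.02462 × 90.03 = 2.216 g

2.216 g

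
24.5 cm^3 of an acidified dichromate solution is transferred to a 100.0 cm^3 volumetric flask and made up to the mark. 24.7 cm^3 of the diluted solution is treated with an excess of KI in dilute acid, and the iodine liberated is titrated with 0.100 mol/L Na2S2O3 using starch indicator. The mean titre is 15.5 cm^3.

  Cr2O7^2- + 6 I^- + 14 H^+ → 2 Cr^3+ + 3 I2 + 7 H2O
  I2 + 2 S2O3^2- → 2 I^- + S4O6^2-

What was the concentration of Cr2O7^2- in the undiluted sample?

0.0427 mol/L

n(S2O3^2-) = 0.0155 × 0.100 = 1.55 × 10^-3 mol
n(I2) = n(S2O3^2-)/2 = 7.75 × 10^-4 mol
From the 1:3 ratio, n(Cr2O7^2-) in the aliquot = 1/3 × 7.75 × 10^-4 = 2.58 × 10^-4 mol
[Cr2O7^2-]_dilute = 2.58 × 10^-4 / 0.0247 = 0.0105 mol/L
[Cr2O7^2-]_original = 0.0105 × 100.0/24.5 = 0.0427 mol/L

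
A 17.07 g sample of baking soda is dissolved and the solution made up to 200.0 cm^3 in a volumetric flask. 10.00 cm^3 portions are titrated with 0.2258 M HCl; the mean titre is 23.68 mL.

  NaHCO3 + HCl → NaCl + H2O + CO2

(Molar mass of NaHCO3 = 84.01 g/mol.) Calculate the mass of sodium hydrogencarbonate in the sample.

n(HCl) per titration = 0.02368 × 0.2258 = 5.347 × 10^-3 mol
n(NaHCO3) in each aliquot = 5.347 × 10^-3 mol (1:1 ratio)
n(NaHCO3) in the whole flask = 5.347 × 10^-3 × 200.0/10.00 = 0.1069 mol
mass of NaHCO3 = 0.1069 × 84.01 = 8.984 g

8.984 g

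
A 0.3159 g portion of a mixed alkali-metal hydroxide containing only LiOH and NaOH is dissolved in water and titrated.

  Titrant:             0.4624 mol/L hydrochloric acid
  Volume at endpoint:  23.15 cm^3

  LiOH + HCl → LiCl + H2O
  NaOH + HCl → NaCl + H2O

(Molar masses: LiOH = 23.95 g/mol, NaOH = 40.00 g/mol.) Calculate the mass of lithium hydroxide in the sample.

n(HCl) = 0.02315 × 0.4624 = 0.01070 mol
Let x = n(LiOH), y = n(NaOH).
Titrant: 1x + 1y = 0.01070;  mass: 23.95x + 40.00y = 0.3159
Solving, x = 6.996 × 10^-3 mol, y = 3.709 × 10^-3 mol
mass of LiOH = 6.996 × 10^-3 × 23.95 = 0.1675 g

0.1675 g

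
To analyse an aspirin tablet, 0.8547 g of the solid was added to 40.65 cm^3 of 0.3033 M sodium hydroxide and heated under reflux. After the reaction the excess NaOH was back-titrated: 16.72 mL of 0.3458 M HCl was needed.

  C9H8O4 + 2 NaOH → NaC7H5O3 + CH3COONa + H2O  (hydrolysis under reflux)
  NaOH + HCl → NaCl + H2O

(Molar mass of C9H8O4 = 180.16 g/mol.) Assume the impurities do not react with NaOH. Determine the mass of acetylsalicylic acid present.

0.5898 g

n(NaOH) added = 0.04065 × 0.3033 = 0.01233 mol
n(HCl) used in back-titration = 0.01672 × 0.3458 = 5.782 × 10^-3 mol
n(NaOH) left over = 5.782 × 10^-3 mol (1:1 ratio)
n(NaOH) consumed by analyte = 0.01233 − 5.782 × 10^-3 = 6.547 × 10^-3 mol
From the 1:2 ratio, n(C9H8O4) = 1/2 × 6.547 × 10^-3 = 3.274 × 10^-3 mol
mass of C9H8O4 = 3.274 × 10^-3 × 180.16 = 0.5898 g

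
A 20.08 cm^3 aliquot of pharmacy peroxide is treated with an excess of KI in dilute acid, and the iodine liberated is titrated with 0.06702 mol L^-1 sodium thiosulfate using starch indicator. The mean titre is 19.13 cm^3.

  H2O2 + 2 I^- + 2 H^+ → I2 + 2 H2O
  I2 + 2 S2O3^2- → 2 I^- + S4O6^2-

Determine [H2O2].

0.03192 mol/L

n(S2O3^2-) = 0.01913 × 0.06702 = 1.282 × 10^-3 mol
n(I2) = n(S2O3^2-)/2 = 6.410 × 10^-4 mol
n(H2O2) in the aliquot = 6.410 × 10^-4 mol (1:1 ratio)
[H2O2] = 6.410 × 10^-4 / 0.02008 = 0.03192 mol/L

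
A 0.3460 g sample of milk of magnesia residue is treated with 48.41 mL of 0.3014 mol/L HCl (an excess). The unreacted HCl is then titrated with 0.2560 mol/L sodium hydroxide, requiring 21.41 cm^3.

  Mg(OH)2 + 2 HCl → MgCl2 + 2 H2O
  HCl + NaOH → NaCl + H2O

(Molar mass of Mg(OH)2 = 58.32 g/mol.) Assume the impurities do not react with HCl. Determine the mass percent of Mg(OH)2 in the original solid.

n(HCl) added = 0.04841 × 0.3014 = 0.01459 mol
n(NaOH) used in back-titration = 0.02141 × 0.2560 = 5.481 × 10^-3 mol
n(HCl) left over = 5.481 × 10^-3 mol (1:1 ratio)
n(HCl) consumed by analyte = 0.01459 − 5.481 × 10^-3 = 9.110 × 10^-3 mol
From the 1:2 ratio, n(Mg(OH)2) = 1/2 × 9.110 × 10^-3 = 4.555 × 10^-3 mol
mass of Mg(OH)2 = 4.555 × 10^-3 × 58.32 = 0.2656 g
% Mg(OH)2 = 0.2656 / 0.3460 × 100 = 76.78 %

76.78 %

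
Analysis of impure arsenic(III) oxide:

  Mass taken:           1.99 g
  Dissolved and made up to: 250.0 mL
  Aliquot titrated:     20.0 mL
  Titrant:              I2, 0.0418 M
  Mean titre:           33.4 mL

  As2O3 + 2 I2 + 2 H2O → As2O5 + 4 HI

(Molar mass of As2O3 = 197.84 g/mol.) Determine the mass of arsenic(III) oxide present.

1.73 g

n(I2) per titration = 0.0334 × 0.0418 = 1.40 × 10^-3 mol
From the 1:2 ratio, n(As2O3) in each aliquot = 1/2 × 1.40 × 10^-3 = 6.98 × 10^-4 mol
n(As2O3) in the whole flask = 6.98 × 10^-4 × 250.0/20.0 = 8.73 × 10^-3 mol
mass of As2O3 = 8.73 × 10^-3 × 197.84 = 1.73 g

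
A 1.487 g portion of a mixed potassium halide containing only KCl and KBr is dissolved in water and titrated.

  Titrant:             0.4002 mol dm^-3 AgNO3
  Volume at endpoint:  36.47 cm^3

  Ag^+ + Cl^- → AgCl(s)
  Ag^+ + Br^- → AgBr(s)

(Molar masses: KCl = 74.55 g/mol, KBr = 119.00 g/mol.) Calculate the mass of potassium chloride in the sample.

0.4190 g

n(AgNO3) = 0.03647 × 0.4002 = 0.01460 mol
Let x = n(KCl), y = n(KBr).
Titrant: 1x + 1y = 0.01460;  mass: 74.55x + 119.00y = 1.487
Solving, x = 5.621 × 10^-3 mol, y = 8.975 × 10^-3 mol
mass of KCl = 5.621 × 10^-3 × 74.55 = 0.4190 g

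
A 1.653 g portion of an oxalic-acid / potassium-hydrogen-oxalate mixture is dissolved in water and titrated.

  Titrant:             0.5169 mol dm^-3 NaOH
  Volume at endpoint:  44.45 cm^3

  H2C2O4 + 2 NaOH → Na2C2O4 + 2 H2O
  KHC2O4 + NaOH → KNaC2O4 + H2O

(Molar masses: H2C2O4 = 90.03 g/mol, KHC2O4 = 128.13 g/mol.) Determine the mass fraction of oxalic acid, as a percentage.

n(NaOH) = 0.04445 × 0.5169 = 0.02298 mol
Let x = n(H2C2O4), y = n(KHC2O4).
Titrant: 2x + 1y = 0.02298;  mass: 90.03x + 128.13y = 1.653
Solving, x = 7.766 × 10^-3 mol, y = 7.444 × 10^-3 mol
mass of H2C2O4 = 7.766 × 10^-3 × 90.03 = 0.6992 g
% H2C2O4 = 0.6992 / 1.653 × 100 = 42.30 %

42.30 %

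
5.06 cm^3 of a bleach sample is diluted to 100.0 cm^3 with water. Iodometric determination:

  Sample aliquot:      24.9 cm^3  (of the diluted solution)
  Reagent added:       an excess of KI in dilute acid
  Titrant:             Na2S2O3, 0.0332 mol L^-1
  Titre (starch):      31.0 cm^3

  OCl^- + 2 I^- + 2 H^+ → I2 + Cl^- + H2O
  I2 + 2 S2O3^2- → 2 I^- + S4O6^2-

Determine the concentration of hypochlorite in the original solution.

n(S2O3^2-) = 0.0310 × 0.0332 = 1.03 × 10^-3 mol
n(I2) = n(S2O3^2-)/2 = 5.15 × 10^-4 mol
n(OCl^-) in the aliquot = 5.15 × 10^-4 mol (1:1 ratio)
[OCl^-]_dilute = 5.15 × 10^-4 / 0.0249 = 0.0207 mol/L
[OCl^-]_original = 0.0207 × 100.0/5.06 = 0.408 mol/L

0.408 mol/L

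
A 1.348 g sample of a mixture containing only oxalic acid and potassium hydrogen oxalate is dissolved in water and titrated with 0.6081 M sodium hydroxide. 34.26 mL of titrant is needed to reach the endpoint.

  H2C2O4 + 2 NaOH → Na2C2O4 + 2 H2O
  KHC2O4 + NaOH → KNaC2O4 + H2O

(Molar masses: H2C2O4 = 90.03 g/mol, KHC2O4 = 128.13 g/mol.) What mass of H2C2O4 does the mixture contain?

n(NaOH) = 0.03426 × 0.6081 = 0.02083 mol
Let x = n(H2C2O4), y = n(KHC2O4).
Titrant: 2x + 1y = 0.02083;  mass: 90.03x + 128.13y = 1.348
Solving, x = 7.949 × 10^-3 mol, y = 4.935 × 10^-3 mol
mass of H2C2O4 = 7.949 × 10^-3 × 90.03 = 0.7157 g

0.7157 g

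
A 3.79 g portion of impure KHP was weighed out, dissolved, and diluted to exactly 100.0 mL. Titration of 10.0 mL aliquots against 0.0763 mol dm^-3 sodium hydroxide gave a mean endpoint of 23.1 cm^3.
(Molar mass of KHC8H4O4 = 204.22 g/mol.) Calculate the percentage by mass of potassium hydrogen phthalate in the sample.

KHC8H4O4 + NaOH → KNaC8H4O4 + H2O
n(NaOH) per titration = 0.0231 × 0.0763 = 1.76 × 10^-3 mol
n(KHC8H4O4) in each aliquot = 1.76 × 10^-3 mol (1:1 ratio)
n(KHC8H4O4) in the whole flask = 1.76 × 10^-3 × 100.0/10.0 = 0.0176 mol
mass of KHC8H4O4 = 0.0176 × 204.22 = 3.60 g
% KHC8H4O4 = 3.60 / 3.79 × 100 = 95.0 %

95.0 %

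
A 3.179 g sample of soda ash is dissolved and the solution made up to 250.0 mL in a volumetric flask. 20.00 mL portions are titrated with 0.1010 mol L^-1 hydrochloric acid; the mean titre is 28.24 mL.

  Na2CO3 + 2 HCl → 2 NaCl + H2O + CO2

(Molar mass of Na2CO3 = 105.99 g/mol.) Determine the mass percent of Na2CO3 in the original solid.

59.43 %

n(HCl) per titration = 0.02824 × 0.1010 = 2.852 × 10^-3 mol
From the 1:2 ratio, n(Na2CO3) in each aliquot = 1/2 × 2.852 × 10^-3 = 1.426 × 10^-3 mol
n(Na2CO3) in the whole flask = 1.426 × 10^-3 × 250.0/20.00 = 0.01783 mol
mass of Na2CO3 = 0.01783 × 105.99 = 1.889 g
% Na2CO3 = 1.889 / 3.179 × 100 = 59.43 %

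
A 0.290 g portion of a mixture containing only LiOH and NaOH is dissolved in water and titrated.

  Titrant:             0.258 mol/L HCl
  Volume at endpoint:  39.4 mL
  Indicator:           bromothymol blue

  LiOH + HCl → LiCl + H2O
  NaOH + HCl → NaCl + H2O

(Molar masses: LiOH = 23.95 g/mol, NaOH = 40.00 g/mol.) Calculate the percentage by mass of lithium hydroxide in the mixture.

n(HCl) = 0.0394 × 0.258 = 0.0102 mol
Let x = n(LiOH), y = n(NaOH).
Titrant: 1x + 1y = 0.0102;  mass: 23.95x + 40.00y = 0.290
Solving, x = 7.27 × 10^-3 mol, y = 2.90 × 10^-3 mol
mass of LiOH = 7.27 × 10^-3 × 23.95 = 0.174 g
% LiOH = 0.174 / 0.290 × 100 = 60.0 %

60.0 %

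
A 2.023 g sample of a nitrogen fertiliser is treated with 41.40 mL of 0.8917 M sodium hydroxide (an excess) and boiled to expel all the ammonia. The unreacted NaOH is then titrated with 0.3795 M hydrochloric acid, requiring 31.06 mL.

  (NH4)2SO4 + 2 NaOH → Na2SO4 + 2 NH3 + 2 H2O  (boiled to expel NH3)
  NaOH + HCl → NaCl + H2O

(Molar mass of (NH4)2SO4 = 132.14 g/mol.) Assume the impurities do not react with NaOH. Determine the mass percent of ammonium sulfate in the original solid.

82.07 %

n(NaOH) added = 0.04140 × 0.8917 = 0.03692 mol
n(HCl) used in back-titration = 0.03106 × 0.3795 = 0.01179 mol
n(NaOH) left over = 0.01179 mol (1:1 ratio)
n(NaOH) consumed by analyte = 0.03692 − 0.01179 = 0.02513 mol
From the 1:2 ratio, n((NH4)2SO4) = 1/2 × 0.02513 = 0.01256 mol
mass of (NH4)2SO4 = 0.01256 × 132.14 = 1.660 g
% (NH4)2SO4 = 1.660 / 2.023 × 100 = 82.07 %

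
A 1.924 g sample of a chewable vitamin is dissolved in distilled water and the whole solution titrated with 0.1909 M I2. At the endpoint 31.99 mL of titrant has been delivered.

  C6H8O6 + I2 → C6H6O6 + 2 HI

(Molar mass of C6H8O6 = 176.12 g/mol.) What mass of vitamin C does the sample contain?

1.076 g

n(I2) = 0.03199 L × 0.1909 mol/L = 6.107 × 10^-3 mol
n(C6H8O6) = 6.107 × 10^-3 mol (1:1 ratio)
mass of C6H8O6 = 6.107 × 10^-3 × 176.12 g/mol = 1.076 g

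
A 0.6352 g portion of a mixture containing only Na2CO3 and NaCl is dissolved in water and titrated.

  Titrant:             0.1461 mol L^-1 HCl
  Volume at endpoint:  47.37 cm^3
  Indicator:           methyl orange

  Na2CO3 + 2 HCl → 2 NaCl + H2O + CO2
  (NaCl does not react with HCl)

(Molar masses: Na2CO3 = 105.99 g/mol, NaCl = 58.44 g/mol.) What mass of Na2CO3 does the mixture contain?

n(HCl) = 0.04737 × 0.1461 = 6.921 × 10^-3 mol
Let x = n(Na2CO3), y = n(NaCl).
Titrant: 2x = 6.921 × 10^-3;  mass: 105.99x + 58.44y = 0.6352
Solving, x = 3.460 × 10^-3 mol, y = 4.593 × 10^-3 mol
mass of Na2CO3 = 3.460 × 10^-3 × 105.99 = 0.3668 g

0.3668 g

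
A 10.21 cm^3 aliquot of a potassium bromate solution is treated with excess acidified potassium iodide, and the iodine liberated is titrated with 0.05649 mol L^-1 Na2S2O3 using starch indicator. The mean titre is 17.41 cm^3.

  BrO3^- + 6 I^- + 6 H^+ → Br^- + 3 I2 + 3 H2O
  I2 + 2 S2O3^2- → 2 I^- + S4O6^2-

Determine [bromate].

0.01605 mol/L

n(S2O3^2-) = 0.01741 × 0.05649 = 9.835 × 10^-4 mol
n(I2) = n(S2O3^2-)/2 = 4.917 × 10^-4 mol
From the 1:3 ratio, n(BrO3^-) in the aliquot = 1/3 × 4.917 × 10^-4 = 1.639 × 10^-4 mol
[BrO3^-] = 1.639 × 10^-4 / 0.01021 = 0.01605 mol/L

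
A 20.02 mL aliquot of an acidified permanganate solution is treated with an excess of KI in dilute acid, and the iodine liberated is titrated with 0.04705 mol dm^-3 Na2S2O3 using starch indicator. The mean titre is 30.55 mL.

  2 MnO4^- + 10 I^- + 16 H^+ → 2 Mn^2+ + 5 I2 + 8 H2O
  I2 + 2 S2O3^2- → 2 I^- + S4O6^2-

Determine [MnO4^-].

n(S2O3^2-) = 0.03055 × 0.04705 = 1.437 × 10^-3 mol
n(I2) = n(S2O3^2-)/2 = 7.187 × 10^-4 mol
From the 2:5 ratio, n(MnO4^-) in the aliquot = 2/5 × 7.187 × 10^-4 = 2.875 × 10^-4 mol
[MnO4^-] = 2.875 × 10^-4 / 0.02002 = 0.01436 mol/L

0.01436 mol/L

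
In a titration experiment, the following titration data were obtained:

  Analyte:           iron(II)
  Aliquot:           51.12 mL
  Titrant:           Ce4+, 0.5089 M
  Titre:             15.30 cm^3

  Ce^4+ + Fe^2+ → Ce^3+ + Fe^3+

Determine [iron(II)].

0.1523 M

n(Ce4+) = 0.01530 L × 0.5089 mol/L = 7.786 × 10^-3 mol
n(Fe2+) = 7.786 × 10^-3 mol (1:1 mole ratio)
[Fe2+] = 7.786 × 10^-3 mol / 0.05112 L = 0.1523 mol/L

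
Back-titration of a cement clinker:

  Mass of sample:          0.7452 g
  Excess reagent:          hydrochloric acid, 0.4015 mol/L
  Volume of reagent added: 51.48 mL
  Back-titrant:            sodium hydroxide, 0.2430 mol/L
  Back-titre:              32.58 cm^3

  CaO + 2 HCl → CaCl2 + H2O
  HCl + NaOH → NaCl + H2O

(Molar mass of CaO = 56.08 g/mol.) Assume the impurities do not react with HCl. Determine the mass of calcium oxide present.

n(HCl) added = 0.05148 × 0.4015 = 0.02067 mol
n(NaOH) used in back-titration = 0.03258 × 0.2430 = 7.917 × 10^-3 mol
n(HCl) left over = 7.917 × 10^-3 mol (1:1 ratio)
n(HCl) consumed by analyte = 0.02067 − 7.917 × 10^-3 = 0.01275 mol
From the 1:2 ratio, n(CaO) = 1/2 × 0.01275 = 6.376 × 10^-3 mol
mass of CaO = 6.376 × 10^-3 × 56.08 = 0.3576 g

0.3576 g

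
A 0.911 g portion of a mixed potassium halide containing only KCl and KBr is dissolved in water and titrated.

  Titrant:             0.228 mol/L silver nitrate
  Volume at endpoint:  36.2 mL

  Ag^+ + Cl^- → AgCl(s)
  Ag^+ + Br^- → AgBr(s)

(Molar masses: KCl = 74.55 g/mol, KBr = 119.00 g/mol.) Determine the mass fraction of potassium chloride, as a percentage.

13.1 %

n(AgNO3) = 0.0362 × 0.228 = 8.25 × 10^-3 mol
Let x = n(KCl), y = n(KBr).
Titrant: 1x + 1y = 8.25 × 10^-3;  mass: 74.55x + 119.00y = 0.911
Solving, x = 1.60 × 10^-3 mol, y = 6.65 × 10^-3 mol
mass of KCl = 1.60 × 10^-3 × 74.55 = 0.119 g
% KCl = 0.119 / 0.911 × 100 = 13.1 %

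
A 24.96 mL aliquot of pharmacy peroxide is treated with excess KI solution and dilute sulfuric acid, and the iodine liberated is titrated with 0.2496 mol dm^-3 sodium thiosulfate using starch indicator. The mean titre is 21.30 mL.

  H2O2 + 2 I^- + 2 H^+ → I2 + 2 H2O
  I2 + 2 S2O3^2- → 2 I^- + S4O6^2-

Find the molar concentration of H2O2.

0.1065 mol/L

n(S2O3^2-) = 0.02130 × 0.2496 = 5.316 × 10^-3 mol
n(I2) = n(S2O3^2-)/2 = 2.658 × 10^-3 mol
n(H2O2) in the aliquot = 2.658 × 10^-3 mol (1:1 ratio)
[H2O2] = 2.658 × 10^-3 / 0.02496 = 0.1065 mol/L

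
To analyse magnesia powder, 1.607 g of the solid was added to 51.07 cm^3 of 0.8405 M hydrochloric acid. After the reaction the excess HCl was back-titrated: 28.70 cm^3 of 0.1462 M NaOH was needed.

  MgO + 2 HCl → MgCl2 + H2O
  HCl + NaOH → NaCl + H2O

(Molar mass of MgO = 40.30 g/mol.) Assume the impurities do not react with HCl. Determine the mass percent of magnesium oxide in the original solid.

48.56 %

n(HCl) added = 0.05107 × 0.8405 = 0.04292 mol
n(NaOH) used in back-titration = 0.02870 × 0.1462 = 4.196 × 10^-3 mol
n(HCl) left over = 4.196 × 10^-3 mol (1:1 ratio)
n(HCl) consumed by analyte = 0.04292 − 4.196 × 10^-3 = 0.03873 mol
From the 1:2 ratio, n(MgO) = 1/2 × 0.03873 = 0.01936 mol
mass of MgO = 0.01936 × 40.30 = 0.7804 g
% MgO = 0.7804 / 1.607 × 100 = 48.56 %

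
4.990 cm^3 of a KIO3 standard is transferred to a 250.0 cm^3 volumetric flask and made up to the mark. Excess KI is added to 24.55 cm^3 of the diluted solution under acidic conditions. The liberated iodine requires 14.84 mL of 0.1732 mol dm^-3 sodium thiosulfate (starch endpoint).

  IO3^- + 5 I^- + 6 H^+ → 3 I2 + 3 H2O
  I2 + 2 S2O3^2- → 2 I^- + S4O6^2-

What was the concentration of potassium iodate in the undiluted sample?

0.8742 mol/L

n(S2O3^2-) = 0.01484 × 0.1732 = 2.570 × 10^-3 mol
n(I2) = n(S2O3^2-)/2 = 1.285 × 10^-3 mol
From the 1:3 ratio, n(IO3^-) in the aliquot = 1/3 × 1.285 × 10^-3 = 4.284 × 10^-4 mol
[IO3^-]_dilute = 4.284 × 10^-4 / 0.02455 = 0.01745 mol/L
[IO3^-]_original = 0.01745 × 250.0/4.990 = 0.8742 mol/L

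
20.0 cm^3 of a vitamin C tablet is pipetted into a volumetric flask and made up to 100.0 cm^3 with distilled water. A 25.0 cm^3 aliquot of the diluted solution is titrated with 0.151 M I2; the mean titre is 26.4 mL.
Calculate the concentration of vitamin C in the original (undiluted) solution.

C6H8O6 + I2 → C6H6O6 + 2 HI
n(I2) = 0.0264 × 0.151 = 3.99 × 10^-3 mol
n(C6H8O6) in the aliquot = 3.99 × 10^-3 mol (1:1 ratio)
[C6H8O6]_dilute = 3.99 × 10^-3 / 0.0250 = 0.159 mol/L
Dilution factor = 100.0 / 20.0 = 5.000
[C6H8O6]_stock = 0.159 × 5.000 = 0.797 mol/L

0.797 M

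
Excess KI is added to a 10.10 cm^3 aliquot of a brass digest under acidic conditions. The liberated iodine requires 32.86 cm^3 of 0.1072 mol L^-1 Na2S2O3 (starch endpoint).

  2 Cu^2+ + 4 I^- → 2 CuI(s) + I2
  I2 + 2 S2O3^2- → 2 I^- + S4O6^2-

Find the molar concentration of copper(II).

0.3488 mol/L

n(S2O3^2-) = 0.03286 × 0.1072 = 3.523 × 10^-3 mol
n(I2) = n(S2O3^2-)/2 = 1.761 × 10^-3 mol
From the 2:1 ratio, n(Cu2+) in the aliquot = 2/1 × 1.761 × 10^-3 = 3.523 × 10^-3 mol
[Cu2+] = 3.523 × 10^-3 / 0.01010 = 0.3488 mol/L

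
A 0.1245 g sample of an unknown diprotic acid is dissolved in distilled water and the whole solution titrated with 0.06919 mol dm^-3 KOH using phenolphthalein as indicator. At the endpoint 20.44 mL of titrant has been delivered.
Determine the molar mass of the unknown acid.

176.1 g/mol

n(KOH) = 0.02044 L × 0.06919 mol/L = 1.414 × 10^-3 mol
From the 1:2 ratio, n(H2A) = 1/2 × 1.414 × 10^-3 = 7.071 × 10^-4 mol
M = m / n = 0.1245 g / 7.071 × 10^-4 mol = 176.1 g/mol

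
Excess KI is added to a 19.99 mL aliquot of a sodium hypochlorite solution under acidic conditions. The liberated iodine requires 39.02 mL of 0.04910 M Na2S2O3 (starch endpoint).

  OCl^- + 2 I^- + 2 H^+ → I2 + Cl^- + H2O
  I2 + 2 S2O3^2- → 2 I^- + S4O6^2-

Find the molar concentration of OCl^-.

0.04792 M

n(S2O3^2-) = 0.03902 × 0.04910 = 1.916 × 10^-3 mol
n(I2) = n(S2O3^2-)/2 = 9.579 × 10^-4 mol
n(OCl^-) in the aliquot = 9.579 × 10^-4 mol (1:1 ratio)
[OCl^-] = 9.579 × 10^-4 / 0.01999 = 0.04792 mol/L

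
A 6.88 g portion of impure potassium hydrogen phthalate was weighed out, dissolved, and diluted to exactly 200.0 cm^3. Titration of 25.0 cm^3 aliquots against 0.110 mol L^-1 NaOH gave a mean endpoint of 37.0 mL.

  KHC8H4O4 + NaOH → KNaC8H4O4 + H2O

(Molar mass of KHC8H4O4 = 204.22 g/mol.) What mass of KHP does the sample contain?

6.65 g

n(NaOH) per titration = 0.0370 × 0.110 = 4.07 × 10^-3 mol
n(KHC8H4O4) in each aliquot = 4.07 × 10^-3 mol (1:1 ratio)
n(KHC8H4O4) in the whole flask = 4.07 × 10^-3 × 200.0/25.0 = 0.0326 mol
mass of KHC8H4O4 = 0.0326 × 204.22 = 6.65 g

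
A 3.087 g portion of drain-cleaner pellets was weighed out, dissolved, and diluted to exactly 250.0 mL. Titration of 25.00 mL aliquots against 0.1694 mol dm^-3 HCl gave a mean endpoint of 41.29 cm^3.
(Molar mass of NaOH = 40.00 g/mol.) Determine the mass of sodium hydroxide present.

2.798 g

NaOH + HCl → NaCl + H2O
n(HCl) per titration = 0.04129 × 0.1694 = 6.995 × 10^-3 mol
n(NaOH) in each aliquot = 6.995 × 10^-3 mol (1:1 ratio)
n(NaOH) in the whole flask = 6.995 × 10^-3 × 250.0/25.00 = 0.06995 mol
mass of NaOH = 0.06995 × 40.00 = 2.798 g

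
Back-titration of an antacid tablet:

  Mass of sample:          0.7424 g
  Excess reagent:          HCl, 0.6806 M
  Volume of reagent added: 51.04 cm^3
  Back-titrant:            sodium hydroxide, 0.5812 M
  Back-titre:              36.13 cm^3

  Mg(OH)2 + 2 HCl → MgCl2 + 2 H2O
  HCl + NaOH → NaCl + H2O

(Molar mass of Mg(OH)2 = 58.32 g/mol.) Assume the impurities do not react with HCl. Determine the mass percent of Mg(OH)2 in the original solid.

n(HCl) added = 0.05104 × 0.6806 = 0.03474 mol
n(NaOH) used in back-titration = 0.03613 × 0.5812 = 0.02100 mol
n(HCl) left over = 0.02100 mol (1:1 ratio)
n(HCl) consumed by analyte = 0.03474 − 0.02100 = 0.01374 mol
From the 1:2 ratio, n(Mg(OH)2) = 1/2 × 0.01374 = 6.870 × 10^-3 mol
mass of Mg(OH)2 = 6.870 × 10^-3 × 58.32 = 0.4006 g
% Mg(OH)2 = 0.4006 / 0.7424 × 100 = 53.96 %

53.96 %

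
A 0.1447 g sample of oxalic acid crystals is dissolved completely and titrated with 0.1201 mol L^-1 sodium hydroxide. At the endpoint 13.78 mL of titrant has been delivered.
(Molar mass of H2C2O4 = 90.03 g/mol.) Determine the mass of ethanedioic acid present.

0.07450 g

H2C2O4 + 2 NaOH → Na2C2O4 + 2 H2O
n(NaOH) = 0.01378 L × 0.1201 mol/L = 1.655 × 10^-3 mol
From the 1:2 ratio, n(H2C2O4) = 1/2 × 1.655 × 10^-3 = 8.275 × 10^-4 mol
mass of H2C2O4 = 8.275 × 10^-4 × 90.03 g/mol = 0.07450 g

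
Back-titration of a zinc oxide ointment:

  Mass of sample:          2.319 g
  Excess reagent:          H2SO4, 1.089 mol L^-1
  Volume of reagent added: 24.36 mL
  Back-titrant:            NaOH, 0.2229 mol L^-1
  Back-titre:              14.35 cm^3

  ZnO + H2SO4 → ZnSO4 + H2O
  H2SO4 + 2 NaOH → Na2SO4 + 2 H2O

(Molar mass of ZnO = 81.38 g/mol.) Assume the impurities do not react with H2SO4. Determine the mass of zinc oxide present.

2.029 g

n(H2SO4) added = 0.02436 × 1.089 = 0.02653 mol
n(NaOH) used in back-titration = 0.01435 × 0.2229 = 3.199 × 10^-3 mol
From the 1:2 ratio, n(H2SO4) left over = 1/2 × 3.199 × 10^-3 = 1.599 × 10^-3 mol
n(H2SO4) consumed by analyte = 0.02653 − 1.599 × 10^-3 = 0.02493 mol
n(ZnO) = 0.02493 mol (1:1 ratio)
mass of ZnO = 0.02493 × 81.38 = 2.029 g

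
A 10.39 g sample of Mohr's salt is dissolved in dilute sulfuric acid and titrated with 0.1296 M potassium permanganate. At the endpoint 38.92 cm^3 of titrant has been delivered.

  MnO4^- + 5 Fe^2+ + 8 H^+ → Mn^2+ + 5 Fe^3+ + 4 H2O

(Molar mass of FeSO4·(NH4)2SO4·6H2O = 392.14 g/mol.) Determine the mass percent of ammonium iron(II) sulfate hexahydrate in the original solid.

n(KMnO4) = 0.03892 L × 0.1296 mol/L = 5.044 × 10^-3 mol
From the 5:1 ratio, n(FeSO4·(NH4)2SO4·6H2O) = 5/1 × 5.044 × 10^-3 = 0.02522 mol
mass of FeSO4·(NH4)2SO4·6H2O = 0.02522 × 392.14 g/mol = 9.890 g
% FeSO4·(NH4)2SO4·6H2O = 9.890 / 10.39 × 100 = 95.19 %

95.19 %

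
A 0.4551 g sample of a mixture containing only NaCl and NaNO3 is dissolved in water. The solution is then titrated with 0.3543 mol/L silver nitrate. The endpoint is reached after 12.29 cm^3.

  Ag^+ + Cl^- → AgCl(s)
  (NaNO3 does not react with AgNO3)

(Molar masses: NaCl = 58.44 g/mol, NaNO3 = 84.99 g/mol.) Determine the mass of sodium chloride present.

n(AgNO3) = 0.01229 × 0.3543 = 4.354 × 10^-3 mol
Let x = n(NaCl), y = n(NaNO3).
Titrant: 1x = 4.354 × 10^-3;  mass: 58.44x + 84.99y = 0.4551
Solving, x = 4.354 × 10^-3 mol, y = 2.361 × 10^-3 mol
mass of NaCl = 4.354 × 10^-3 × 58.44 = 0.2545 g

0.2545 g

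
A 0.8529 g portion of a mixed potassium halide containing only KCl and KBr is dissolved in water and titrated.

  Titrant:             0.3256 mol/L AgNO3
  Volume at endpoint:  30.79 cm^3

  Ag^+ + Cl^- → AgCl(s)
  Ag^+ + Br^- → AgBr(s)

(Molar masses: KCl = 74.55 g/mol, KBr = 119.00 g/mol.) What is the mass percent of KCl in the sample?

n(AgNO3) = 0.03079 × 0.3256 = 0.01003 mol
Let x = n(KCl), y = n(KBr).
Titrant: 1x + 1y = 0.01003;  mass: 74.55x + 119.00y = 0.8529
Solving, x = 7.651 × 10^-3 mol, y = 2.374 × 10^-3 mol
mass of KCl = 7.651 × 10^-3 × 74.55 = 0.5704 g
% KCl = 0.5704 / 0.8529 × 100 = 66.88 %

66.88 %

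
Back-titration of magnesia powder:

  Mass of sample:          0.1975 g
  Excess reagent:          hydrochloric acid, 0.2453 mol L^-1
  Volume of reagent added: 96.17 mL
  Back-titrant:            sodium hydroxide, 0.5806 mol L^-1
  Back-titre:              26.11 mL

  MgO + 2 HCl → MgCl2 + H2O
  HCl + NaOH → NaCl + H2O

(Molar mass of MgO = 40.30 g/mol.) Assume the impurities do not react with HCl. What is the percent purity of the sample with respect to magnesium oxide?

n(HCl) added = 0.09617 × 0.2453 = 0.02359 mol
n(NaOH) used in back-titration = 0.02611 × 0.5806 = 0.01516 mol
n(HCl) left over = 0.01516 mol (1:1 ratio)
n(HCl) consumed by analyte = 0.02359 − 0.01516 = 8.431 × 10^-3 mol
From the 1:2 ratio, n(MgO) = 1/2 × 8.431 × 10^-3 = 4.216 × 10^-3 mol
mass of MgO = 4.216 × 10^-3 × 40.30 = 0.1699 g
% MgO = 0.1699 / 0.1975 × 100 = 86.02 %

86.02 %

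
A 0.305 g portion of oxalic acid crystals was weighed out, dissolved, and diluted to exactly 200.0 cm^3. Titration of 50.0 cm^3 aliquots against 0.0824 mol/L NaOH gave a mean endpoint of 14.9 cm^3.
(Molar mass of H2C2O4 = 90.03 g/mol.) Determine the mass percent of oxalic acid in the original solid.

72.5 %

H2C2O4 + 2 NaOH → Na2C2O4 + 2 H2O
n(NaOH) per titration = 0.0149 × 0.0824 = 1.23 × 10^-3 mol
From the 1:2 ratio, n(H2C2O4) in each aliquot = 1/2 × 1.23 × 10^-3 = 6.14 × 10^-4 mol
n(H2C2O4) in the whole flask = 6.14 × 10^-4 × 200.0/50.0 = 2.46 × 10^-3 mol
mass of H2C2O4 = 2.46 × 10^-3 × 90.03 = 0.221 g
% H2C2O4 = 0.221 / 0.305 × 100 = 72.5 %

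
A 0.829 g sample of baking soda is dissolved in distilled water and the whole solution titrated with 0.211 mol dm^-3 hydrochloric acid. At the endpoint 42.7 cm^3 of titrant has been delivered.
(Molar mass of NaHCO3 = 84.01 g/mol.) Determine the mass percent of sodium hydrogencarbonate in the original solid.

91.3 %

NaHCO3 + HCl → NaCl + H2O + CO2
n(HCl) = 0.0427 L × 0.211 mol/L = 9.01 × 10^-3 mol
n(NaHCO3) = 9.01 × 10^-3 mol (1:1 ratio)
mass of NaHCO3 = 9.01 × 10^-3 × 84.01 g/mol = 0.757 g
% NaHCO3 = 0.757 / 0.829 × 100 = 91.3 %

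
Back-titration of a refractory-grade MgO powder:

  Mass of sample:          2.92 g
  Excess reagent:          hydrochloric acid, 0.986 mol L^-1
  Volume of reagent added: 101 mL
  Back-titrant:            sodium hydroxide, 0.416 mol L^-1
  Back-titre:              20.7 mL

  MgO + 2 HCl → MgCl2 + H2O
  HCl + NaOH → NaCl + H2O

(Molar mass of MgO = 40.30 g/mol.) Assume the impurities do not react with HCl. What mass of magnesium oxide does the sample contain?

n(HCl) added = 0.101 × 0.986 = 0.0996 mol
n(NaOH) used in back-titration = 0.0207 × 0.416 = 8.61 × 10^-3 mol
n(HCl) left over = 8.61 × 10^-3 mol (1:1 ratio)
n(HCl) consumed by analyte = 0.0996 − 8.61 × 10^-3 = 0.0910 mol
From the 1:2 ratio, n(MgO) = 1/2 × 0.0910 = 0.0455 mol
mass of MgO = 0.0455 × 40.30 = 1.83 g

1.83 g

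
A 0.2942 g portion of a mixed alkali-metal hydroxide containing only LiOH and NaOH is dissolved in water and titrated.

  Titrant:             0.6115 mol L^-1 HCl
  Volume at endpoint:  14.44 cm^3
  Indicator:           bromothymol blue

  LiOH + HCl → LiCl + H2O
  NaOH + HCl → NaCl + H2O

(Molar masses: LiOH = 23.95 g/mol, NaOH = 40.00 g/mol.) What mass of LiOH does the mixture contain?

n(HCl) = 0.01444 × 0.6115 = 8.830 × 10^-3 mol
Let x = n(LiOH), y = n(NaOH).
Titrant: 1x + 1y = 8.830 × 10^-3;  mass: 23.95x + 40.00y = 0.2942
Solving, x = 3.676 × 10^-3 mol, y = 5.154 × 10^-3 mol
mass of LiOH = 3.676 × 10^-3 × 23.95 = 0.08804 g

0.08804 g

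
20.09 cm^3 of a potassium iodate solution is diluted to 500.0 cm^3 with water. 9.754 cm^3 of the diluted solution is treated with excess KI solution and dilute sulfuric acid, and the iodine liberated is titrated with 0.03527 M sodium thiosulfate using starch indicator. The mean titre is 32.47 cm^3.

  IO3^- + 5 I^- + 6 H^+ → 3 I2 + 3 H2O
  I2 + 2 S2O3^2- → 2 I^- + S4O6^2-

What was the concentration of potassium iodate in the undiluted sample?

n(S2O3^2-) = 0.03247 × 0.03527 = 1.145 × 10^-3 mol
n(I2) = n(S2O3^2-)/2 = 5.726 × 10^-4 mol
From the 1:3 ratio, n(IO3^-) in the aliquot = 1/3 × 5.726 × 10^-4 = 1.909 × 10^-4 mol
[IO3^-]_dilute = 1.909 × 10^-4 / 0.009754 = 0.01957 mol/L
[IO3^-]_original = 0.01957 × 500.0/20.09 = 0.4870 mol/L

0.4870 M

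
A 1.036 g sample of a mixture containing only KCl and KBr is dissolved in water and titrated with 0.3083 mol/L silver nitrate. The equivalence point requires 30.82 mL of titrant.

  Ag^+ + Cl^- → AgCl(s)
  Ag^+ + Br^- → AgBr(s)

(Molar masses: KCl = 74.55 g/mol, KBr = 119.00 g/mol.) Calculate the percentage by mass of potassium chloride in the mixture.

15.33 %

n(AgNO3) = 0.03082 × 0.3083 = 9.502 × 10^-3 mol
Let x = n(KCl), y = n(KBr).
Titrant: 1x + 1y = 9.502 × 10^-3;  mass: 74.55x + 119.00y = 1.036
Solving, x = 2.131 × 10^-3 mol, y = 7.371 × 10^-3 mol
mass of KCl = 2.131 × 10^-3 × 74.55 = 0.1589 g
% KCl = 0.1589 / 1.036 × 100 = 15.33 %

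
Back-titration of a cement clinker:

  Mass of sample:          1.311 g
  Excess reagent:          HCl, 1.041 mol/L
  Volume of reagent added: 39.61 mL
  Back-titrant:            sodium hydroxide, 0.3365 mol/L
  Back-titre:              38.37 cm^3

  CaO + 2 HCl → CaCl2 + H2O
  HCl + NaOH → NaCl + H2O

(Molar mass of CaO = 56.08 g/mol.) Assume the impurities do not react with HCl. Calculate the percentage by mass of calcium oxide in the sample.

n(HCl) added = 0.03961 × 1.041 = 0.04123 mol
n(NaOH) used in back-titration = 0.03837 × 0.3365 = 0.01291 mol
n(HCl) left over = 0.01291 mol (1:1 ratio)
n(HCl) consumed by analyte = 0.04123 − 0.01291 = 0.02832 mol
From the 1:2 ratio, n(CaO) = 1/2 × 0.02832 = 0.01416 mol
mass of CaO = 0.01416 × 56.08 = 0.7942 g
% CaO = 0.7942 / 1.311 × 100 = 60.58 %

60.58 %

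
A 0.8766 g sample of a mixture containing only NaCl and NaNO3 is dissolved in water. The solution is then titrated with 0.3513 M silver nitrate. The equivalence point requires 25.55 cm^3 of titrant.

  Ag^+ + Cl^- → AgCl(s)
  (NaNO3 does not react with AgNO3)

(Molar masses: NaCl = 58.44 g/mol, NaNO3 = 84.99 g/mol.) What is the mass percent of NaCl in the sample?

59.84 %

n(AgNO3) = 0.02555 × 0.3513 = 8.976 × 10^-3 mol
Let x = n(NaCl), y = n(NaNO3).
Titrant: 1x = 8.976 × 10^-3;  mass: 58.44x + 84.99y = 0.8766
Solving, x = 8.976 × 10^-3 mol, y = 4.142 × 10^-3 mol
mass of NaCl = 8.976 × 10^-3 × 58.44 = 0.5245 g
% NaCl = 0.5245 / 0.8766 × 100 = 59.84 %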